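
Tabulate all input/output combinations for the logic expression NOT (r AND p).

r | p | Output
--------------
0 | 0 | 1
0 | 1 | 1
1 | 0 | 1
1 | 1 | 0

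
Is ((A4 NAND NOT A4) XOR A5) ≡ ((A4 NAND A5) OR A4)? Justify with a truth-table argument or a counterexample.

No. Counterexample: with A4=0, A5=1, Expression 1 = 0 but Expression 2 = 1.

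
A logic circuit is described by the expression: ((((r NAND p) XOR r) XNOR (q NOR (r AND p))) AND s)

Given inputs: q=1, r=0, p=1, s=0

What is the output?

Substituting: ((((0 NAND 1) XOR 0) XNOR (1 NOR (0 AND 1))) AND 0)
= 0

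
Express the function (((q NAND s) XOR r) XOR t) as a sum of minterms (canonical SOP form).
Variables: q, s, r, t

Σm(0, 3, 4, 7, 8, 11, 13, 14) = (NOT q AND NOT s AND NOT r AND NOT t) OR (NOT q AND NOT s AND r AND t) OR (NOT q AND s AND NOT r AND NOT t) OR (NOT q AND s AND r AND t) OR (q AND NOT s AND NOT r AND NOT t) OR (q AND NOT s AND r AND t) OR (q AND s AND NOT r AND t) OR (q AND s AND r AND NOT t)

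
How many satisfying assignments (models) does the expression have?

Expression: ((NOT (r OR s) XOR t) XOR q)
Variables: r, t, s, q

Satisfying assignments: (0,0,0,0), (0,0,1,1), (0,1,0,1), (0,1,1,0), (1,0,0,1), (1,0,1,1), (1,1,0,0), (1,1,1,0)
Count: 8 out of 16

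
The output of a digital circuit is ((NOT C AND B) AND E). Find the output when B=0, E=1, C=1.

Substituting: ((NOT 1 AND 0) AND 1)
= 0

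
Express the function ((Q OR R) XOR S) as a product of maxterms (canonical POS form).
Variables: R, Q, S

ΠM(0, 3, 5, 7) = (R OR Q OR S) AND (R OR NOT Q OR NOT S) AND (NOT R OR Q OR NOT S) AND (NOT R OR NOT Q OR NOT S)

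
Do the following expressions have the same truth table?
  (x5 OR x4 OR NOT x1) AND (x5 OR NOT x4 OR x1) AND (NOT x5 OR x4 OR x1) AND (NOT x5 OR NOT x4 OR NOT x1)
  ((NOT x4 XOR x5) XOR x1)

Yes, they are equivalent — the two output columns agree on all 8 assignments:
x5 | x4 | x1 | Expression 1 | Expression 2
------------------------------------------
0 | 0 | 0 | 1 | 1
0 | 0 | 1 | 0 | 0
0 | 1 | 0 | 0 | 0
0 | 1 | 1 | 1 | 1
1 | 0 | 0 | 0 | 0
1 | 0 | 1 | 1 | 1
1 | 1 | 0 | 1 | 1
1 | 1 | 1 | 0 | 0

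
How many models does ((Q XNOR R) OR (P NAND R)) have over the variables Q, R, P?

Satisfying assignments: (0,0,0), (0,0,1), (0,1,0), (1,0,0), (1,0,1), (1,1,0), (1,1,1)
Count: 7 out of 8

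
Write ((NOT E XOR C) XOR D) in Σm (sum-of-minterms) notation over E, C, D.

Σm(0, 3, 5, 6) = (NOT E AND NOT C AND NOT D) OR (NOT E AND C AND D) OR (E AND NOT C AND D) OR (E AND C AND NOT D)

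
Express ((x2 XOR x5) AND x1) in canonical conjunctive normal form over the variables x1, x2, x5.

(x1 OR x2 OR x5) AND (x1 OR x2 OR NOT x5) AND (x1 OR NOT x2 OR x5) AND (x1 OR NOT x2 OR NOT x5) AND (NOT x1 OR x2 OR x5) AND (NOT x1 OR NOT x2 OR NOT x5)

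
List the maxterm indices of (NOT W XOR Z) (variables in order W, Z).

ΠM(1, 2) = (W OR NOT Z) AND (NOT W OR Z)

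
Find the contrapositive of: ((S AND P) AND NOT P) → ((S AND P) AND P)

Contrapositive: NOT ((S AND P) AND P) → NOT ((S AND P) AND NOT P)
Note: A statement and its contrapositive are logically equivalent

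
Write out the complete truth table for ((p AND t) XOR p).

t | p | Output
--------------
0 | 0 | 0
0 | 1 | 1
1 | 0 | 0
1 | 1 | 0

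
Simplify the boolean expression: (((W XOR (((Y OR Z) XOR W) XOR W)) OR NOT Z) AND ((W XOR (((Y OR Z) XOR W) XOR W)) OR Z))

By distribution ((E OR v) AND (E OR NOT v) = E) then XOR self-cancellation ((E XOR v) XOR v = E):
= ((Y OR Z) XOR W)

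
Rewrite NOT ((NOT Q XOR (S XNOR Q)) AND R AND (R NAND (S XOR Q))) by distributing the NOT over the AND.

NOT (NOT Q XOR (S XNOR Q)) OR NOT R OR NOT (R NAND (S XOR Q))
De Morgan's: NOT(AND of terms) = OR of negations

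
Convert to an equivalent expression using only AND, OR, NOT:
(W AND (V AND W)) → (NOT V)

NOT (W AND (V AND W)) OR (NOT V)
(Implication elimination: A → B = NOT A OR B)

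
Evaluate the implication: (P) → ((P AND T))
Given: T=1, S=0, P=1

Antecedent (P) = 1; consequent ((P AND T)) = 1.
1 → 1 = 1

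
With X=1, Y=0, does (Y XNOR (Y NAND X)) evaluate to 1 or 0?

Substituting: (0 XNOR (0 NAND 1))
= 0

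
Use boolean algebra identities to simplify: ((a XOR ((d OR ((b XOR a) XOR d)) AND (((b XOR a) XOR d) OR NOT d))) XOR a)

By XOR self-cancellation ((E XOR v) XOR v = E) then distribution ((E OR v) AND (E OR NOT v) = E):
= ((b XOR a) XOR d)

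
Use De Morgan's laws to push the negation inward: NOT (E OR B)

NOT E AND NOT B
De Morgan's: NOT(OR of terms) = AND of negations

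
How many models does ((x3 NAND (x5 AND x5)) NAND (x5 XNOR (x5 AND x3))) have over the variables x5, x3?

Satisfying assignments: (1,0), (1,1)
Count: 2 out of 4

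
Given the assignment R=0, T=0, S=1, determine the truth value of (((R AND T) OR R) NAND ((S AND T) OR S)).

Substituting: (((0 AND 0) OR 0) NAND ((1 AND 0) OR 1))
= 1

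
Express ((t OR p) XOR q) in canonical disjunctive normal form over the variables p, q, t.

(NOT p AND NOT q AND t) OR (NOT p AND q AND NOT t) OR (p AND NOT q AND NOT t) OR (p AND NOT q AND t)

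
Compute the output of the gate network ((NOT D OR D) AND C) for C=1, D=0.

Substituting: ((NOT 0 OR 0) AND 1)
= 1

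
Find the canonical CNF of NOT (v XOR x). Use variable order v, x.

(v OR NOT x) AND (NOT v OR x)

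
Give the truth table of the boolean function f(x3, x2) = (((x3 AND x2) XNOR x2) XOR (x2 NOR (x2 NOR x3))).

x3 | x2 | Output
----------------
0 | 0 | 1
0 | 1 | 0
1 | 0 | 0
1 | 1 | 1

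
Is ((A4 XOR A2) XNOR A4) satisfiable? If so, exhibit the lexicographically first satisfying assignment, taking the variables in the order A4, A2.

A4=0, A2=0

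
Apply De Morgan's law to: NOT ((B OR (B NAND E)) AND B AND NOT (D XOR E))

NOT (B OR (B NAND E)) OR NOT B OR (D XOR E)
De Morgan's: NOT(AND of terms) = OR of negations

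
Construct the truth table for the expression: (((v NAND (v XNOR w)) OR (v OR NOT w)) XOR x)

w | v | x | Output
------------------
0 | 0 | 0 | 1
0 | 0 | 1 | 0
0 | 1 | 0 | 1
0 | 1 | 1 | 0
1 | 0 | 0 | 1
1 | 0 | 1 | 0
1 | 1 | 0 | 1
1 | 1 | 1 | 0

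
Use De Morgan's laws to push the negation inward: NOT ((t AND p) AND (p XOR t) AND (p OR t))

NOT (t AND p) OR NOT (p XOR t) OR NOT (p OR t)
De Morgan's: NOT(AND of terms) = OR of negations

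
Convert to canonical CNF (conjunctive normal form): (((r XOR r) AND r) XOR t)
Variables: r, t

(r OR t) AND (NOT r OR t)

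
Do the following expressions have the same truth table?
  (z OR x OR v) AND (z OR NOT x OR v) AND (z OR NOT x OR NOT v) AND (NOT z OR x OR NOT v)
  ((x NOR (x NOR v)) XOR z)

Yes, they are equivalent — the two output columns agree on all 8 assignments:
z | x | v | Expression 1 | Expression 2
---------------------------------------
0 | 0 | 0 | 0 | 0
0 | 0 | 1 | 1 | 1
0 | 1 | 0 | 0 | 0
0 | 1 | 1 | 0 | 0
1 | 0 | 0 | 1 | 1
1 | 0 | 1 | 0 | 0
1 | 1 | 0 | 1 | 1
1 | 1 | 1 | 1 | 1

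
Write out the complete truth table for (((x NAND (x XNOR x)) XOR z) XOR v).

z | v | x | Output
------------------
0 | 0 | 0 | 1
0 | 0 | 1 | 0
0 | 1 | 0 | 0
0 | 1 | 1 | 1
1 | 0 | 0 | 0
1 | 0 | 1 | 1
1 | 1 | 0 | 1
1 | 1 | 1 | 0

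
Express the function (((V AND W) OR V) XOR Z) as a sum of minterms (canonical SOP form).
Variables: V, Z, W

Σm(2, 3, 4, 5) = (NOT V AND Z AND NOT W) OR (NOT V AND Z AND W) OR (V AND NOT Z AND NOT W) OR (V AND NOT Z AND W)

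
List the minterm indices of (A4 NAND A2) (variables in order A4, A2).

Σm(0, 1, 2) = (NOT A4 AND NOT A2) OR (NOT A4 AND A2) OR (A4 AND NOT A2)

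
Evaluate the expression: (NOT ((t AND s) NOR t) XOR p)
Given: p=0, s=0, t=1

Substituting: (NOT ((1 AND 0) NOR 1) XOR 0)
= 1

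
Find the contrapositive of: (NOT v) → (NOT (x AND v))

Contrapositive: (x AND v) → v
Note: A statement and its contrapositive are logically equivalent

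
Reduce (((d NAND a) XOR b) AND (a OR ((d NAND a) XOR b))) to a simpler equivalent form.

By absorption (E AND (E OR v) = E):
= ((d NAND a) XOR b)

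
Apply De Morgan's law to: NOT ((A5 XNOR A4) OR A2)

NOT (A5 XNOR A4) AND NOT A2
De Morgan's: NOT(OR of terms) = AND of negations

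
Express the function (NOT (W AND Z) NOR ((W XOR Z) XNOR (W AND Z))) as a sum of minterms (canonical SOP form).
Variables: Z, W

Σm(3) = (Z AND W)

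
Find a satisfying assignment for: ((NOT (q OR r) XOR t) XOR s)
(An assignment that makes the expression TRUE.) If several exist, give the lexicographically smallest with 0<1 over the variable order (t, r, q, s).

t=0, r=0, q=0, s=0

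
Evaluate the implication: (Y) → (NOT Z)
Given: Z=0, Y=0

Antecedent (Y) = 0; consequent (NOT Z) = 1.
0 → 1 = 1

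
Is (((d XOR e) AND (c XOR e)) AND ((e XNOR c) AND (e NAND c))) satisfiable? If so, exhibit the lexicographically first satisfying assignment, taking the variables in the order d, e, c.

UNSATISFIABLE - no assignment makes this expression true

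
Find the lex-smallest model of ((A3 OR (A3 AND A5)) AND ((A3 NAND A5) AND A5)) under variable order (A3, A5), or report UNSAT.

UNSATISFIABLE - no assignment makes this expression true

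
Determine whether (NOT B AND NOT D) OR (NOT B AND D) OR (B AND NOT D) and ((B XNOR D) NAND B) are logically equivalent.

Yes, they are equivalent — the two output columns agree on all 4 assignments:
B | D | Expression 1 | Expression 2
-----------------------------------
0 | 0 | 1 | 1
0 | 1 | 1 | 1
1 | 0 | 1 | 1
1 | 1 | 0 | 0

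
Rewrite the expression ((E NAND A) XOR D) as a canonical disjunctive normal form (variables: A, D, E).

(NOT A AND NOT D AND NOT E) OR (NOT A AND NOT D AND E) OR (A AND NOT D AND NOT E) OR (A AND D AND E)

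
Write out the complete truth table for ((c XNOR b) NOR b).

c | b | Output
--------------
0 | 0 | 0
0 | 1 | 0
1 | 0 | 1
1 | 1 | 0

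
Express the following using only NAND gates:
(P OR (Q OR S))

((P NAND P) NAND (((Q NAND Q) NAND (S NAND S)) NAND ((Q NAND Q) NAND (S NAND S))))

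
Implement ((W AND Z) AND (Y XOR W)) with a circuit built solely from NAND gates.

((((W NAND Z) NAND (W NAND Z)) NAND ((Y NAND (Y NAND W)) NAND (W NAND (Y NAND W)))) NAND (((W NAND Z) NAND (W NAND Z)) NAND ((Y NAND (Y NAND W)) NAND (W NAND (Y NAND W)))))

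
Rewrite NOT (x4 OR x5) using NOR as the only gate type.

(((x4 NOR x5) NOR (x4 NOR x5)) NOR ((x4 NOR x5) NOR (x4 NOR x5)))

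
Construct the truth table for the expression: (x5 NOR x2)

x5 | x2 | Output
----------------
0 | 0 | 1
0 | 1 | 0
1 | 0 | 0
1 | 1 | 0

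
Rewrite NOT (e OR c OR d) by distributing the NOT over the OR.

NOT e AND NOT c AND NOT d
De Morgan's: NOT(OR of terms) = AND of negations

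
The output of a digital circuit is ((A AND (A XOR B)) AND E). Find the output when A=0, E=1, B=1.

Substituting: ((0 AND (0 XOR 1)) AND 1)
= 0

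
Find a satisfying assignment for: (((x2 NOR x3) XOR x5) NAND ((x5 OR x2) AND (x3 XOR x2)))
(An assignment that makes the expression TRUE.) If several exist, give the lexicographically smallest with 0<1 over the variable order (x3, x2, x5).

x3=0, x2=0, x5=0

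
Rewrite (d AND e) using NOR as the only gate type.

((d NOR d) NOR (e NOR e))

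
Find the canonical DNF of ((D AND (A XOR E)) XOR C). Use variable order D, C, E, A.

(NOT D AND C AND NOT E AND NOT A) OR (NOT D AND C AND NOT E AND A) OR (NOT D AND C AND E AND NOT A) OR (NOT D AND C AND E AND A) OR (D AND NOT C AND NOT E AND A) OR (D AND NOT C AND E AND NOT A) OR (D AND C AND NOT E AND NOT A) OR (D AND C AND E AND A)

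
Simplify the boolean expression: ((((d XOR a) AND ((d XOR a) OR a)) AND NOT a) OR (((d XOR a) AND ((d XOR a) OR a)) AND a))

By distribution ((E AND v) OR (E AND NOT v) = E) then absorption (E AND (E OR v) = E):
= (d XOR a)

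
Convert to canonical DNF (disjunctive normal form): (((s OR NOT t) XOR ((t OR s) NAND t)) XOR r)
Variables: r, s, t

(NOT r AND s AND t) OR (r AND NOT s AND NOT t) OR (r AND NOT s AND t) OR (r AND s AND NOT t)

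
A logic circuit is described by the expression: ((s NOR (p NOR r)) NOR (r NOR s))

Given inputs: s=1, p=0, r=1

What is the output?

Substituting: ((1 NOR (0 NOR 1)) NOR (1 NOR 1))
= 1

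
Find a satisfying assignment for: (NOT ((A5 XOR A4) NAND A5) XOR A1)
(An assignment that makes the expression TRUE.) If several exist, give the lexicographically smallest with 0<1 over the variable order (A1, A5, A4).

A1=0, A5=1, A4=0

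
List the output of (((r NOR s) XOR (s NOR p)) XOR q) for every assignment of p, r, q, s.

p | r | q | s | Output
----------------------
0 | 0 | 0 | 0 | 0
0 | 0 | 0 | 1 | 0
0 | 0 | 1 | 0 | 1
0 | 0 | 1 | 1 | 1
0 | 1 | 0 | 0 | 1
0 | 1 | 0 | 1 | 0
0 | 1 | 1 | 0 | 0
0 | 1 | 1 | 1 | 1
1 | 0 | 0 | 0 | 1
1 | 0 | 0 | 1 | 0
1 | 0 | 1 | 0 | 0
1 | 0 | 1 | 1 | 1
1 | 1 | 0 | 0 | 0
1 | 1 | 0 | 1 | 0
1 | 1 | 1 | 0 | 1
1 | 1 | 1 | 1 | 1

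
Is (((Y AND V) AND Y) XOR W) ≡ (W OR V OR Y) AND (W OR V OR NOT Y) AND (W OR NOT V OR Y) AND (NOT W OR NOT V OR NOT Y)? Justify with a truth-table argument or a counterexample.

Yes, they are equivalent — the two output columns agree on all 8 assignments:
W | V | Y | Expression 1 | Expression 2
---------------------------------------
0 | 0 | 0 | 0 | 0
0 | 0 | 1 | 0 | 0
0 | 1 | 0 | 0 | 0
0 | 1 | 1 | 1 | 1
1 | 0 | 0 | 1 | 1
1 | 0 | 1 | 1 | 1
1 | 1 | 0 | 1 | 1
1 | 1 | 1 | 0 | 0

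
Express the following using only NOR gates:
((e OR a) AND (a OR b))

((((e NOR a) NOR (e NOR a)) NOR ((e NOR a) NOR (e NOR a))) NOR (((a NOR b) NOR (a NOR b)) NOR ((a NOR b) NOR (a NOR b))))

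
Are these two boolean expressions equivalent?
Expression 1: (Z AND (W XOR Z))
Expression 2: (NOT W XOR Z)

No. Counterexample: with W=0, Z=0, Expression 1 = 0 but Expression 2 = 1.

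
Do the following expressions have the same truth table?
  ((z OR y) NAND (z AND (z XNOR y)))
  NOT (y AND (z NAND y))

No. Counterexample: with z=0, y=1, Expression 1 = 1 but Expression 2 = 0.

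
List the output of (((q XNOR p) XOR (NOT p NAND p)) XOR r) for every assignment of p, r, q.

p | r | q | Output
------------------
0 | 0 | 0 | 0
0 | 0 | 1 | 1
0 | 1 | 0 | 1
0 | 1 | 1 | 0
1 | 0 | 0 | 1
1 | 0 | 1 | 0
1 | 1 | 0 | 0
1 | 1 | 1 | 1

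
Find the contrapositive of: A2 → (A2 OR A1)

Contrapositive: NOT (A2 OR A1) → NOT A2
Note: A statement and its contrapositive are logically equivalent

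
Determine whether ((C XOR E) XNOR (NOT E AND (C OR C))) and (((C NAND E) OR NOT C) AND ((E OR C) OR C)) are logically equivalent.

No. Counterexample: with C=0, E=0, Expression 1 = 1 but Expression 2 = 0.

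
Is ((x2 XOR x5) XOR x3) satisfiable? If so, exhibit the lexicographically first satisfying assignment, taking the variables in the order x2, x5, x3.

x2=0, x5=0, x3=1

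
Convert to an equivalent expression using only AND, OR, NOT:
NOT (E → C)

E AND NOT C
(Negated implication: NOT(A → B) = A AND NOT B)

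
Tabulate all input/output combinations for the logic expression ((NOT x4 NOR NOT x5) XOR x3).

x3 | x5 | x4 | Output
---------------------
0 | 0 | 0 | 0
0 | 0 | 1 | 0
0 | 1 | 0 | 0
0 | 1 | 1 | 1
1 | 0 | 0 | 1
1 | 0 | 1 | 1
1 | 1 | 0 | 1
1 | 1 | 1 | 0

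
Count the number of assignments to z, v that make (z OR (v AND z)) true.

Satisfying assignments: (1,0), (1,1)
Count: 2 out of 4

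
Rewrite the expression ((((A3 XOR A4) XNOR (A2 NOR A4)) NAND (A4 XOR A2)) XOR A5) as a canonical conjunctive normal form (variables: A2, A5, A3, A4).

(A2 OR A5 OR NOT A3 OR NOT A4) AND (A2 OR NOT A5 OR A3 OR A4) AND (A2 OR NOT A5 OR A3 OR NOT A4) AND (A2 OR NOT A5 OR NOT A3 OR A4) AND (NOT A2 OR A5 OR A3 OR A4) AND (NOT A2 OR NOT A5 OR A3 OR NOT A4) AND (NOT A2 OR NOT A5 OR NOT A3 OR A4) AND (NOT A2 OR NOT A5 OR NOT A3 OR NOT A4)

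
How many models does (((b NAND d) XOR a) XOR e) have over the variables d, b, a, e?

Satisfying assignments: (0,0,0,0), (0,0,1,1), (0,1,0,0), (0,1,1,1), (1,0,0,0), (1,0,1,1), (1,1,0,1), (1,1,1,0)
Count: 8 out of 16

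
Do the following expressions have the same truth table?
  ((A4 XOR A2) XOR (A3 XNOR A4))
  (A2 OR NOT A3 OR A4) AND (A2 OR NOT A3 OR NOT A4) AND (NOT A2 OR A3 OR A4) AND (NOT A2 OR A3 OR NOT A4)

Yes, they are equivalent — the two output columns agree on all 8 assignments:
A2 | A3 | A4 | Expression 1 | Expression 2
------------------------------------------
0 | 0 | 0 | 1 | 1
0 | 0 | 1 | 1 | 1
0 | 1 | 0 | 0 | 0
0 | 1 | 1 | 0 | 0
1 | 0 | 0 | 0 | 0
1 | 0 | 1 | 0 | 0
1 | 1 | 0 | 1 | 1
1 | 1 | 1 | 1 | 1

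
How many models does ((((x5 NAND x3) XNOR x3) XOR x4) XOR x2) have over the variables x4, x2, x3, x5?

Satisfying assignments: (0,0,1,0), (0,1,0,0), (0,1,0,1), (0,1,1,1), (1,0,0,0), (1,0,0,1), (1,0,1,1), (1,1,1,0)
Count: 8 out of 16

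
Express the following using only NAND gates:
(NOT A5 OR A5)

(((A5 NAND A5) NAND (A5 NAND A5)) NAND (A5 NAND A5))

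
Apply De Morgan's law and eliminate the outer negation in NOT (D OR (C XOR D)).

NOT D AND NOT (C XOR D)
De Morgan's: NOT(OR of terms) = AND of negations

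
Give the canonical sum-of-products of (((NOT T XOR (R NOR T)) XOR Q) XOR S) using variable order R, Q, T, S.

Σm(1, 3, 4, 6, 8, 11, 13, 14) = (NOT R AND NOT Q AND NOT T AND S) OR (NOT R AND NOT Q AND T AND S) OR (NOT R AND Q AND NOT T AND NOT S) OR (NOT R AND Q AND T AND NOT S) OR (R AND NOT Q AND NOT T AND NOT S) OR (R AND NOT Q AND T AND S) OR (R AND Q AND NOT T AND S) OR (R AND Q AND T AND NOT S)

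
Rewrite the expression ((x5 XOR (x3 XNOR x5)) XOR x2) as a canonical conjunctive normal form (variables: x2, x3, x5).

(x2 OR NOT x3 OR x5) AND (x2 OR NOT x3 OR NOT x5) AND (NOT x2 OR x3 OR x5) AND (NOT x2 OR x3 OR NOT x5)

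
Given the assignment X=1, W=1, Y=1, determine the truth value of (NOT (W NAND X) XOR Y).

Substituting: (NOT (1 NAND 1) XOR 1)
= 0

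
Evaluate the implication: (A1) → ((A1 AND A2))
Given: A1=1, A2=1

Antecedent (A1) = 1; consequent ((A1 AND A2)) = 1.
1 → 1 = 1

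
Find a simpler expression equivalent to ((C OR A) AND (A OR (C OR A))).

By absorption (E AND (E OR v) = E):
= (C OR A)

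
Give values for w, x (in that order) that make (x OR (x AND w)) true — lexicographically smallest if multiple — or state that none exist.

w=0, x=1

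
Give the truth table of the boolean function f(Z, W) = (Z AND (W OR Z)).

Z | W | Output
--------------
0 | 0 | 0
0 | 1 | 0
1 | 0 | 1
1 | 1 | 1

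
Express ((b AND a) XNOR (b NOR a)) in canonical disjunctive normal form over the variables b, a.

(NOT b AND a) OR (b AND NOT a)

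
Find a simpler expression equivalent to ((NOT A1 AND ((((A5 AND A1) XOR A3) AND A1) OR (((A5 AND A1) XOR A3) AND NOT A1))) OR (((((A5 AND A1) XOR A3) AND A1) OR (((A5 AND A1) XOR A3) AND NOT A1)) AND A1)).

By distribution ((E AND v) OR (E AND NOT v) = E) then distribution ((E AND v) OR (E AND NOT v) = E):
= ((A5 AND A1) XOR A3)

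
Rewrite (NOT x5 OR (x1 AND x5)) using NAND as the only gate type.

(((x5 NAND x5) NAND (x5 NAND x5)) NAND (((x1 NAND x5) NAND (x1 NAND x5)) NAND ((x1 NAND x5) NAND (x1 NAND x5))))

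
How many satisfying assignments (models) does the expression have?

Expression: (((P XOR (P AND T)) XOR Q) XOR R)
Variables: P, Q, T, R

Satisfying assignments: (0,0,0,1), (0,0,1,1), (0,1,0,0), (0,1,1,0), (1,0,0,0), (1,0,1,1), (1,1,0,1), (1,1,1,0)
Count: 8 out of 16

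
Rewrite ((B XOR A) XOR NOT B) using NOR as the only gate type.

((((((((B NOR A) NOR (B NOR A)) NOR ((B NOR A) NOR (B NOR A))) NOR ((((B NOR B) NOR (A NOR A)) NOR ((B NOR B) NOR (A NOR A))) NOR (((B NOR B) NOR (A NOR A)) NOR ((B NOR B) NOR (A NOR A))))) NOR (B NOR B)) NOR (((((B NOR A) NOR (B NOR A)) NOR ((B NOR A) NOR (B NOR A))) NOR ((((B NOR B) NOR (A NOR A)) NOR ((B NOR B) NOR (A NOR A))) NOR (((B NOR B) NOR (A NOR A)) NOR ((B NOR B) NOR (A NOR A))))) NOR (B NOR B))) NOR ((((((B NOR A) NOR (B NOR A)) NOR ((B NOR A) NOR (B NOR A))) NOR ((((B NOR B) NOR (A NOR A)) NOR ((B NOR B) NOR (A NOR A))) NOR (((B NOR B) NOR (A NOR A)) NOR ((B NOR B) NOR (A NOR A))))) NOR (B NOR B)) NOR (((((B NOR A) NOR (B NOR A)) NOR ((B NOR A) NOR (B NOR A))) NOR ((((B NOR B) NOR (A NOR A)) NOR ((B NOR B) NOR (A NOR A))) NOR (((B NOR B) NOR (A NOR A)) NOR ((B NOR B) NOR (A NOR A))))) NOR (B NOR B)))) NOR ((((((((B NOR A) NOR (B NOR A)) NOR ((B NOR A) NOR (B NOR A))) NOR ((((B NOR B) NOR (A NOR A)) NOR ((B NOR B) NOR (A NOR A))) NOR (((B NOR B) NOR (A NOR A)) NOR ((B NOR B) NOR (A NOR A))))) NOR ((((B NOR A) NOR (B NOR A)) NOR ((B NOR A) NOR (B NOR A))) NOR ((((B NOR B) NOR (A NOR A)) NOR ((B NOR B) NOR (A NOR A))) NOR (((B NOR B) NOR (A NOR A)) NOR ((B NOR B) NOR (A NOR A)))))) NOR ((B NOR B) NOR (B NOR B))) NOR ((((((B NOR A) NOR (B NOR A)) NOR ((B NOR A) NOR (B NOR A))) NOR ((((B NOR B) NOR (A NOR A)) NOR ((B NOR B) NOR (A NOR A))) NOR (((B NOR B) NOR (A NOR A)) NOR ((B NOR B) NOR (A NOR A))))) NOR ((((B NOR A) NOR (B NOR A)) NOR ((B NOR A) NOR (B NOR A))) NOR ((((B NOR B) NOR (A NOR A)) NOR ((B NOR B) NOR (A NOR A))) NOR (((B NOR B) NOR (A NOR A)) NOR ((B NOR B) NOR (A NOR A)))))) NOR ((B NOR B) NOR (B NOR B)))) NOR (((((((B NOR A) NOR (B NOR A)) NOR ((B NOR A) NOR (B NOR A))) NOR ((((B NOR B) NOR (A NOR A)) NOR ((B NOR B) NOR (A NOR A))) NOR (((B NOR B) NOR (A NOR A)) NOR ((B NOR B) NOR (A NOR A))))) NOR ((((B NOR A) NOR (B NOR A)) NOR ((B NOR A) NOR (B NOR A))) NOR ((((B NOR B) NOR (A NOR A)) NOR ((B NOR B) NOR (A NOR A))) NOR (((B NOR B) NOR (A NOR A)) NOR ((B NOR B) NOR (A NOR A)))))) NOR ((B NOR B) NOR (B NOR B))) NOR ((((((B NOR A) NOR (B NOR A)) NOR ((B NOR A) NOR (B NOR A))) NOR ((((B NOR B) NOR (A NOR A)) NOR ((B NOR B) NOR (A NOR A))) NOR (((B NOR B) NOR (A NOR A)) NOR ((B NOR B) NOR (A NOR A))))) NOR ((((B NOR A) NOR (B NOR A)) NOR ((B NOR A) NOR (B NOR A))) NOR ((((B NOR B) NOR (A NOR A)) NOR ((B NOR B) NOR (A NOR A))) NOR (((B NOR B) NOR (A NOR A)) NOR ((B NOR B) NOR (A NOR A)))))) NOR ((B NOR B) NOR (B NOR B))))))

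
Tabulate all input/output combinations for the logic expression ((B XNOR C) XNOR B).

C | B | Output
--------------
0 | 0 | 0
0 | 1 | 0
1 | 0 | 1
1 | 1 | 1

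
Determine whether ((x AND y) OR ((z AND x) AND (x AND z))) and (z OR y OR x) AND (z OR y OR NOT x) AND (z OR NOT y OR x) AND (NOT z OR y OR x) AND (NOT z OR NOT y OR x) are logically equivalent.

Yes, they are equivalent — the two output columns agree on all 8 assignments:
z | y | x | Expression 1 | Expression 2
---------------------------------------
0 | 0 | 0 | 0 | 0
0 | 0 | 1 | 0 | 0
0 | 1 | 0 | 0 | 0
0 | 1 | 1 | 1 | 1
1 | 0 | 0 | 0 | 0
1 | 0 | 1 | 1 | 1
1 | 1 | 0 | 0 | 0
1 | 1 | 1 | 1 | 1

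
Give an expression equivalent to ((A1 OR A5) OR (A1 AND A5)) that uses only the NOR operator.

((((A1 NOR A5) NOR (A1 NOR A5)) NOR ((A1 NOR A1) NOR (A5 NOR A5))) NOR (((A1 NOR A5) NOR (A1 NOR A5)) NOR ((A1 NOR A1) NOR (A5 NOR A5))))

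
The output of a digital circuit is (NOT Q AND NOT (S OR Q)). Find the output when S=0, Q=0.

Substituting: (NOT 0 AND NOT (0 OR 0))
= 1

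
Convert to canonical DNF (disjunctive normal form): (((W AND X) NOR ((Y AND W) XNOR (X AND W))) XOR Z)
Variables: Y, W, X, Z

(NOT Y AND NOT W AND NOT X AND Z) OR (NOT Y AND NOT W AND X AND Z) OR (NOT Y AND W AND NOT X AND Z) OR (NOT Y AND W AND X AND Z) OR (Y AND NOT W AND NOT X AND Z) OR (Y AND NOT W AND X AND Z) OR (Y AND W AND NOT X AND NOT Z) OR (Y AND W AND X AND Z)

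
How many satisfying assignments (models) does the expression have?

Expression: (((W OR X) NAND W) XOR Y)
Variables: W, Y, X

Satisfying assignments: (0,0,0), (0,0,1), (1,1,0), (1,1,1)
Count: 4 out of 8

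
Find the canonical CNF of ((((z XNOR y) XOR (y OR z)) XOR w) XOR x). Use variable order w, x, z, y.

(w OR x OR NOT z OR NOT y) AND (w OR NOT x OR z OR y) AND (w OR NOT x OR z OR NOT y) AND (w OR NOT x OR NOT z OR y) AND (NOT w OR x OR z OR y) AND (NOT w OR x OR z OR NOT y) AND (NOT w OR x OR NOT z OR y) AND (NOT w OR NOT x OR NOT z OR NOT y)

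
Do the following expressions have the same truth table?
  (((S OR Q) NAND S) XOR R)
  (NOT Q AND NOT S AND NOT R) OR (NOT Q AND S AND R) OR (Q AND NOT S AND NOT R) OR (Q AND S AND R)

Yes, they are equivalent — the two output columns agree on all 8 assignments:
Q | S | R | Expression 1 | Expression 2
---------------------------------------
0 | 0 | 0 | 1 | 1
0 | 0 | 1 | 0 | 0
0 | 1 | 0 | 0 | 0
0 | 1 | 1 | 1 | 1
1 | 0 | 0 | 1 | 1
1 | 0 | 1 | 0 | 0
1 | 1 | 0 | 0 | 0
1 | 1 | 1 | 1 | 1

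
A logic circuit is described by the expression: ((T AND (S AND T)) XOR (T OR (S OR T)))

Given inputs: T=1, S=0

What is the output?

Substituting: ((1 AND (0 AND 1)) XOR (1 OR (0 OR 1)))
= 1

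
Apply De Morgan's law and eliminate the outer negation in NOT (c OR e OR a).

NOT c AND NOT e AND NOT a
De Morgan's: NOT(OR of terms) = AND of negations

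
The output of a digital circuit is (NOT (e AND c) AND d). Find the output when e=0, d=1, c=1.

Substituting: (NOT (0 AND 1) AND 1)
= 1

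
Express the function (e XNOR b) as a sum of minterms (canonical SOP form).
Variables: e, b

Σm(0, 3) = (NOT e AND NOT b) OR (e AND b)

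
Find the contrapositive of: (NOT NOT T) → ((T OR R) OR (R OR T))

Contrapositive: NOT ((T OR R) OR (R OR T)) → NOT T
Note: A statement and its contrapositive are logically equivalent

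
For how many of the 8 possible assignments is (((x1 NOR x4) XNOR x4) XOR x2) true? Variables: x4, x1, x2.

Satisfying assignments: (0,0,1), (0,1,0), (1,0,1), (1,1,1)
Count: 4 out of 8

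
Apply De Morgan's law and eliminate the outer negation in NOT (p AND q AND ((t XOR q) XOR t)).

NOT p OR NOT q OR NOT ((t XOR q) XOR t)
De Morgan's: NOT(AND of terms) = OR of negations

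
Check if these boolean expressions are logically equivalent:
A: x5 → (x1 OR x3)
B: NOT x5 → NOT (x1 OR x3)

No, Inverse is not equivalent to original (counterexample: x5=0, x3=0, x1=1)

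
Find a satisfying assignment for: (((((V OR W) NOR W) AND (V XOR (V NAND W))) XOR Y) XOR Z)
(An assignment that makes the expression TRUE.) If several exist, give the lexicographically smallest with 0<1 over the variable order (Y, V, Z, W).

Y=0, V=0, Z=0, W=0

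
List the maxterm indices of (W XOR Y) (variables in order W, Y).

ΠM(0, 3) = (W OR Y) AND (NOT W OR NOT Y)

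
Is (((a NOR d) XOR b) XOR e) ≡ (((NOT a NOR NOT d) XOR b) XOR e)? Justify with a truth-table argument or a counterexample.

No. Counterexample: with b=0, a=0, d=0, e=0, Expression 1 = 1 but Expression 2 = 0.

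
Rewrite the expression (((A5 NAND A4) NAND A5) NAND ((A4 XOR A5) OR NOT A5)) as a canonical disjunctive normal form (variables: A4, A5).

(NOT A4 AND A5) OR (A4 AND A5)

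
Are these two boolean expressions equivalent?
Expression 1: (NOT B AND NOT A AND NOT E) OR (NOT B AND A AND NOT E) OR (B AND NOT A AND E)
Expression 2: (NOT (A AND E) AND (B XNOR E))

Yes, they are equivalent — the two output columns agree on all 8 assignments:
B | A | E | Expression 1 | Expression 2
---------------------------------------
0 | 0 | 0 | 1 | 1
0 | 0 | 1 | 0 | 0
0 | 1 | 0 | 1 | 1
0 | 1 | 1 | 0 | 0
1 | 0 | 0 | 0 | 0
1 | 0 | 1 | 1 | 1
1 | 1 | 0 | 0 | 0
1 | 1 | 1 | 0 | 0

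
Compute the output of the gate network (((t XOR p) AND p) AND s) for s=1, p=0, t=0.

Substituting: (((0 XOR 0) AND 0) AND 1)
= 0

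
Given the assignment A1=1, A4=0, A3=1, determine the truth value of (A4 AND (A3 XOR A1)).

Substituting: (0 AND (1 XOR 1))
= 0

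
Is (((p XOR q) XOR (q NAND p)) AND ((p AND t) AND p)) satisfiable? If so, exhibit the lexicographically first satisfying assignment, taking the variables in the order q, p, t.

UNSATISFIABLE - no assignment makes this expression true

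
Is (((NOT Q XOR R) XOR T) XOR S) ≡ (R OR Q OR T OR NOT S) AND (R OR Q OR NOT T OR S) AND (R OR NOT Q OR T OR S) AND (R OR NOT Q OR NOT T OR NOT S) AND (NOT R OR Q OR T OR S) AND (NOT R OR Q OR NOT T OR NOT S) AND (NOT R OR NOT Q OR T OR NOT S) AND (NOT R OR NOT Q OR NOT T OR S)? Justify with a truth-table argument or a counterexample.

Yes, they are equivalent — the two output columns agree on all 16 assignments:
R | Q | T | S | Expression 1 | Expression 2
-------------------------------------------
0 | 0 | 0 | 0 | 1 | 1
0 | 0 | 0 | 1 | 0 | 0
0 | 0 | 1 | 0 | 0 | 0
0 | 0 | 1 | 1 | 1 | 1
0 | 1 | 0 | 0 | 0 | 0
0 | 1 | 0 | 1 | 1 | 1
0 | 1 | 1 | 0 | 1 | 1
0 | 1 | 1 | 1 | 0 | 0
1 | 0 | 0 | 0 | 0 | 0
1 | 0 | 0 | 1 | 1 | 1
1 | 0 | 1 | 0 | 1 | 1
1 | 0 | 1 | 1 | 0 | 0
1 | 1 | 0 | 0 | 1 | 1
1 | 1 | 0 | 1 | 0 | 0
1 | 1 | 1 | 0 | 0 | 0
1 | 1 | 1 | 1 | 1 | 1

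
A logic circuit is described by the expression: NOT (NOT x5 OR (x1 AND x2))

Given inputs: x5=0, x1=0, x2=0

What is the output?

Substituting: NOT (NOT 0 OR (0 AND 0))
= 0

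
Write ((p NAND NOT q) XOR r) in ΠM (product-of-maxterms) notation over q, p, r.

ΠM(1, 2, 5, 7) = (q OR p OR NOT r) AND (q OR NOT p OR r) AND (NOT q OR p OR NOT r) AND (NOT q OR NOT p OR NOT r)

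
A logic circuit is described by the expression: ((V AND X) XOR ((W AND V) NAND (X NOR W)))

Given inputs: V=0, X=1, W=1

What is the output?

Substituting: ((0 AND 1) XOR ((1 AND 0) NAND (1 NOR 1)))
= 1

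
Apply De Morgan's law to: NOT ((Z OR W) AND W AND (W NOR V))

NOT (Z OR W) OR NOT W OR NOT (W NOR V)
De Morgan's: NOT(AND of terms) = OR of negations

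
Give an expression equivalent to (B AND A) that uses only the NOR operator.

((B NOR B) NOR (A NOR A))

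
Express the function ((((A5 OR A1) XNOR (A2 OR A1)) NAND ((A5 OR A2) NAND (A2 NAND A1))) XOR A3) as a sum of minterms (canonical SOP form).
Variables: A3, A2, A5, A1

Σm(2, 3, 4, 6, 8, 9, 13, 15) = (NOT A3 AND NOT A2 AND A5 AND NOT A1) OR (NOT A3 AND NOT A2 AND A5 AND A1) OR (NOT A3 AND A2 AND NOT A5 AND NOT A1) OR (NOT A3 AND A2 AND A5 AND NOT A1) OR (A3 AND NOT A2 AND NOT A5 AND NOT A1) OR (A3 AND NOT A2 AND NOT A5 AND A1) OR (A3 AND A2 AND NOT A5 AND A1) OR (A3 AND A2 AND A5 AND A1)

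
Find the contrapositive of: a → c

Contrapositive: NOT c → NOT a
Note: A statement and its contrapositive are logically equivalent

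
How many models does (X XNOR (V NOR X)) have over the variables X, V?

Satisfying assignments: (0,1)
Count: 1 out of 4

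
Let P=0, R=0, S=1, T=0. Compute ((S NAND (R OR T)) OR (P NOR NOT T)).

Substituting: ((1 NAND (0 OR 0)) OR (0 NOR NOT 0))
= 1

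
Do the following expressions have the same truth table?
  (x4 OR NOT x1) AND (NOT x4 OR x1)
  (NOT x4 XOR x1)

Yes, they are equivalent — the two output columns agree on all 4 assignments:
x4 | x1 | Expression 1 | Expression 2
-------------------------------------
0 | 0 | 1 | 1
0 | 1 | 0 | 0
1 | 0 | 0 | 0
1 | 1 | 1 | 1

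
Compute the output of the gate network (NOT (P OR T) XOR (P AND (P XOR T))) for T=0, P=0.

Substituting: (NOT (0 OR 0) XOR (0 AND (0 XOR 0)))
= 1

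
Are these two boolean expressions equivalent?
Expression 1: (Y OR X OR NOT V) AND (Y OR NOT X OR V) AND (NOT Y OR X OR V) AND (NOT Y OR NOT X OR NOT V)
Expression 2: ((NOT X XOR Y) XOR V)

Yes, they are equivalent — the two output columns agree on all 8 assignments:
Y | X | V | Expression 1 | Expression 2
---------------------------------------
0 | 0 | 0 | 1 | 1
0 | 0 | 1 | 0 | 0
0 | 1 | 0 | 0 | 0
0 | 1 | 1 | 1 | 1
1 | 0 | 0 | 0 | 0
1 | 0 | 1 | 1 | 1
1 | 1 | 0 | 1 | 1
1 | 1 | 1 | 0 | 0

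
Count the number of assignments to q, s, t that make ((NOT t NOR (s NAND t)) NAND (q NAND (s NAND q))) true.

Satisfying assignments: (0,0,0), (0,0,1), (0,1,0), (1,0,0), (1,0,1), (1,1,0)
Count: 6 out of 8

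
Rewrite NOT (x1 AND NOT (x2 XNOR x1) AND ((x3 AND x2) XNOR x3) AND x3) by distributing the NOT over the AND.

NOT x1 OR (x2 XNOR x1) OR NOT ((x3 AND x2) XNOR x3) OR NOT x3
De Morgan's: NOT(AND of terms) = OR of negations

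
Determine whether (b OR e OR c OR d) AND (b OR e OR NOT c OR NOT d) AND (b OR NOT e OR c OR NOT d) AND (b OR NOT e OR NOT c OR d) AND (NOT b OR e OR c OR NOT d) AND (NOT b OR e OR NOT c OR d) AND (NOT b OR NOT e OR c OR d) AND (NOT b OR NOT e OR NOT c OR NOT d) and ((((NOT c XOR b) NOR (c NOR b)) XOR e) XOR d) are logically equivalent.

Yes, they are equivalent — the two output columns agree on all 16 assignments:
b | e | c | d | Expression 1 | Expression 2
-------------------------------------------
0 | 0 | 0 | 0 | 0 | 0
0 | 0 | 0 | 1 | 1 | 1
0 | 0 | 1 | 0 | 1 | 1
0 | 0 | 1 | 1 | 0 | 0
0 | 1 | 0 | 0 | 1 | 1
0 | 1 | 0 | 1 | 0 | 0
0 | 1 | 1 | 0 | 0 | 0
0 | 1 | 1 | 1 | 1 | 1
1 | 0 | 0 | 0 | 1 | 1
1 | 0 | 0 | 1 | 0 | 0
1 | 0 | 1 | 0 | 0 | 0
1 | 0 | 1 | 1 | 1 | 1
1 | 1 | 0 | 0 | 0 | 0
1 | 1 | 0 | 1 | 1 | 1
1 | 1 | 1 | 0 | 1 | 1
1 | 1 | 1 | 1 | 0 | 0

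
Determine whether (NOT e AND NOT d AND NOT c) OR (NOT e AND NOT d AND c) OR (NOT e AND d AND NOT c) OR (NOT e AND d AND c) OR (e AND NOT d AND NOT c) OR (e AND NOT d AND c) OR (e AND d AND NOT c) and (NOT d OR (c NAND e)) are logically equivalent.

Yes, they are equivalent — the two output columns agree on all 8 assignments:
e | d | c | Expression 1 | Expression 2
---------------------------------------
0 | 0 | 0 | 1 | 1
0 | 0 | 1 | 1 | 1
0 | 1 | 0 | 1 | 1
0 | 1 | 1 | 1 | 1
1 | 0 | 0 | 1 | 1
1 | 0 | 1 | 1 | 1
1 | 1 | 0 | 1 | 1
1 | 1 | 1 | 0 | 0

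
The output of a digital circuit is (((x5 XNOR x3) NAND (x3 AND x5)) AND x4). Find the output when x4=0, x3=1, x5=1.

Substituting: (((1 XNOR 1) NAND (1 AND 1)) AND 0)
= 0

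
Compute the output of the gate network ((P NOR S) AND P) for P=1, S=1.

Substituting: ((1 NOR 1) AND 1)
= 0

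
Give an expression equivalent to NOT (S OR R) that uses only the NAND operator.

(((S NAND S) NAND (R NAND R)) NAND ((S NAND S) NAND (R NAND R)))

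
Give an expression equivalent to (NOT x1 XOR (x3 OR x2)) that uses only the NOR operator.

(((((x1 NOR x1) NOR ((x3 NOR x2) NOR (x3 NOR x2))) NOR ((x1 NOR x1) NOR ((x3 NOR x2) NOR (x3 NOR x2)))) NOR (((x1 NOR x1) NOR ((x3 NOR x2) NOR (x3 NOR x2))) NOR ((x1 NOR x1) NOR ((x3 NOR x2) NOR (x3 NOR x2))))) NOR (((((x1 NOR x1) NOR (x1 NOR x1)) NOR (((x3 NOR x2) NOR (x3 NOR x2)) NOR ((x3 NOR x2) NOR (x3 NOR x2)))) NOR (((x1 NOR x1) NOR (x1 NOR x1)) NOR (((x3 NOR x2) NOR (x3 NOR x2)) NOR ((x3 NOR x2) NOR (x3 NOR x2))))) NOR ((((x1 NOR x1) NOR (x1 NOR x1)) NOR (((x3 NOR x2) NOR (x3 NOR x2)) NOR ((x3 NOR x2) NOR (x3 NOR x2)))) NOR (((x1 NOR x1) NOR (x1 NOR x1)) NOR (((x3 NOR x2) NOR (x3 NOR x2)) NOR ((x3 NOR x2) NOR (x3 NOR x2)))))))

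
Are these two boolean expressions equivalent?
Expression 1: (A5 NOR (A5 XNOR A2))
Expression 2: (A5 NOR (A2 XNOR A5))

Yes, they are equivalent — the two output columns agree on all 4 assignments:
A2 | A5 | Expression 1 | Expression 2
-------------------------------------
0 | 0 | 0 | 0
0 | 1 | 0 | 0
1 | 0 | 1 | 1
1 | 1 | 0 | 0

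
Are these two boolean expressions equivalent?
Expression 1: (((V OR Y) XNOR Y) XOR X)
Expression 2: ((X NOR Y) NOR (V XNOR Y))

No. Counterexample: with Y=0, X=0, V=0, Expression 1 = 1 but Expression 2 = 0.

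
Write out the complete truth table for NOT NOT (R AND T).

R | T | Output
--------------
0 | 0 | 0
0 | 1 | 0
1 | 0 | 0
1 | 1 | 1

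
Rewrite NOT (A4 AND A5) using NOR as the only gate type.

(((A4 NOR A4) NOR (A5 NOR A5)) NOR ((A4 NOR A4) NOR (A5 NOR A5)))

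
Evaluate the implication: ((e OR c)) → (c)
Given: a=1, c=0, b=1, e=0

Antecedent ((e OR c)) = 0; consequent (c) = 0.
0 → 0 = 1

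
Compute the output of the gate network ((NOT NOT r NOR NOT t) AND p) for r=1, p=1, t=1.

Substituting: ((NOT NOT 1 NOR NOT 1) AND 1)
= 0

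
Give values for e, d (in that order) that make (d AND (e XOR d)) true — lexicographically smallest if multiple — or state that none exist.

e=0, d=1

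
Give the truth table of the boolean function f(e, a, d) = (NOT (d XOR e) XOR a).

e | a | d | Output
------------------
0 | 0 | 0 | 1
0 | 0 | 1 | 0
0 | 1 | 0 | 0
0 | 1 | 1 | 1
1 | 0 | 0 | 0
1 | 0 | 1 | 1
1 | 1 | 0 | 1
1 | 1 | 1 | 0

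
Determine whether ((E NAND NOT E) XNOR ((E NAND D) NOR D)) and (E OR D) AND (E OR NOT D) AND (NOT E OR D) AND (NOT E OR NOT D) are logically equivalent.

Yes, they are equivalent — the two output columns agree on all 4 assignments:
E | D | Expression 1 | Expression 2
-----------------------------------
0 | 0 | 0 | 0
0 | 1 | 0 | 0
1 | 0 | 0 | 0
1 | 1 | 0 | 0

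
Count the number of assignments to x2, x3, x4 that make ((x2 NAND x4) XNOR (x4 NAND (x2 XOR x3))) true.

Satisfying assignments: (0,0,0), (0,0,1), (0,1,0), (1,0,0), (1,0,1), (1,1,0)
Count: 6 out of 8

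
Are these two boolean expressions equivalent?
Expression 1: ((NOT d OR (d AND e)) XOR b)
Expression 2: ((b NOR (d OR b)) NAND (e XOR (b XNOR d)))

No. Counterexample: with e=0, b=0, d=0, Expression 1 = 1 but Expression 2 = 0.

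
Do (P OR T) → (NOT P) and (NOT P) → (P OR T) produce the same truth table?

No, Converse is not equivalent to original (counterexample: T=0, P=0)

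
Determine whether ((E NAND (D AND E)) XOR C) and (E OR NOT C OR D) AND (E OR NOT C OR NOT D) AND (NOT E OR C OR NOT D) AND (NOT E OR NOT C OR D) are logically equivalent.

Yes, they are equivalent — the two output columns agree on all 8 assignments:
E | C | D | Expression 1 | Expression 2
---------------------------------------
0 | 0 | 0 | 1 | 1
0 | 0 | 1 | 1 | 1
0 | 1 | 0 | 0 | 0
0 | 1 | 1 | 0 | 0
1 | 0 | 0 | 1 | 1
1 | 0 | 1 | 0 | 0
1 | 1 | 0 | 0 | 0
1 | 1 | 1 | 1 | 1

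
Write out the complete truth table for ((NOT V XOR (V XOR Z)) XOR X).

V | X | Z | Output
------------------
0 | 0 | 0 | 1
0 | 0 | 1 | 0
0 | 1 | 0 | 0
0 | 1 | 1 | 1
1 | 0 | 0 | 1
1 | 0 | 1 | 0
1 | 1 | 0 | 0
1 | 1 | 1 | 1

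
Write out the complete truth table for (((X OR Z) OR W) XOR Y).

Z | W | X | Y | Output
----------------------
0 | 0 | 0 | 0 | 0
0 | 0 | 0 | 1 | 1
0 | 0 | 1 | 0 | 1
0 | 0 | 1 | 1 | 0
0 | 1 | 0 | 0 | 1
0 | 1 | 0 | 1 | 0
0 | 1 | 1 | 0 | 1
0 | 1 | 1 | 1 | 0
1 | 0 | 0 | 0 | 1
1 | 0 | 0 | 1 | 0
1 | 0 | 1 | 0 | 1
1 | 0 | 1 | 1 | 0
1 | 1 | 0 | 0 | 1
1 | 1 | 0 | 1 | 0
1 | 1 | 1 | 0 | 1
1 | 1 | 1 | 1 | 0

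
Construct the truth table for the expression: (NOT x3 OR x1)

x1 | x3 | Output
----------------
0 | 0 | 1
0 | 1 | 0
1 | 0 | 1
1 | 1 | 1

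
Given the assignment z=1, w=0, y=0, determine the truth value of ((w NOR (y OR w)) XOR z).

Substituting: ((0 NOR (0 OR 0)) XOR 1)
= 0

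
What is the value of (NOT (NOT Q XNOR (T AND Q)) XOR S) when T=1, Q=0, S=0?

Substituting: (NOT (NOT 0 XNOR (1 AND 0)) XOR 0)
= 1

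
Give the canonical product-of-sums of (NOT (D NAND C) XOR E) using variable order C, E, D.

ΠM(0, 1, 4, 7) = (C OR E OR D) AND (C OR E OR NOT D) AND (NOT C OR E OR D) AND (NOT C OR NOT E OR NOT D)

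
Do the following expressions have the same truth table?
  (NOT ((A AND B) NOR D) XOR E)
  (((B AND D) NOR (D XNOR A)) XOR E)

No. Counterexample: with E=0, D=0, B=0, A=1, Expression 1 = 0 but Expression 2 = 1.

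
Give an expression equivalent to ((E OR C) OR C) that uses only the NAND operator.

((((E NAND E) NAND (C NAND C)) NAND ((E NAND E) NAND (C NAND C))) NAND (C NAND C))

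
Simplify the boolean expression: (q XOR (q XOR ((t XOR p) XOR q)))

By XOR self-cancellation ((E XOR v) XOR v = E):
= ((t XOR p) XOR q)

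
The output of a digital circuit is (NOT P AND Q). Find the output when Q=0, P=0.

Substituting: (NOT 0 AND 0)
= 0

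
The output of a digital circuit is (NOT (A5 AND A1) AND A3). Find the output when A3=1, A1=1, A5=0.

Substituting: (NOT (0 AND 1) AND 1)
= 1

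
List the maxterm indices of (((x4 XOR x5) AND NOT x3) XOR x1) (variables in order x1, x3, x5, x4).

ΠM(0, 3, 4, 5, 6, 7, 9, 10) = (x1 OR x3 OR x5 OR x4) AND (x1 OR x3 OR NOT x5 OR NOT x4) AND (x1 OR NOT x3 OR x5 OR x4) AND (x1 OR NOT x3 OR x5 OR NOT x4) AND (x1 OR NOT x3 OR NOT x5 OR x4) AND (x1 OR NOT x3 OR NOT x5 OR NOT x4) AND (NOT x1 OR x3 OR x5 OR NOT x4) AND (NOT x1 OR x3 OR NOT x5 OR x4)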